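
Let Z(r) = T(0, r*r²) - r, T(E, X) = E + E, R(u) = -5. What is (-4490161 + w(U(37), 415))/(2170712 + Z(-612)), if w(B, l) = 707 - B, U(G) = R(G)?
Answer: -4489449/2171324 ≈ -2.0676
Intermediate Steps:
U(G) = -5
T(E, X) = 2*E
Z(r) = -r (Z(r) = 2*0 - r = 0 - r = -r)
(-4490161 + w(U(37), 415))/(2170712 + Z(-612)) = (-4490161 + (707 - 1*(-5)))/(2170712 - 1*(-612)) = (-4490161 + (707 + 5))/(2170712 + 612) = (-4490161 + 712)/2171324 = -4489449*1/2171324 = -4489449/2171324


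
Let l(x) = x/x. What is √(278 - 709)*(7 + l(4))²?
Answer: 64*I*√431 ≈ 1328.7*I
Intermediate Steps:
l(x) = 1
√(278 - 709)*(7 + l(4))² = √(278 - 709)*(7 + 1)² = √(-431)*8² = (I*√431)*64 = 64*I*√431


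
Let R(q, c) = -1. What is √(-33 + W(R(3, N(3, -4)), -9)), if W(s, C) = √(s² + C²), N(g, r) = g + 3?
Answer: √(-33 + √82) ≈ 4.8933*I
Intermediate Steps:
N(g, r) = 3 + g
W(s, C) = √(C² + s²)
√(-33 + W(R(3, N(3, -4)), -9)) = √(-33 + √((-9)² + (-1)²)) = √(-33 + √(81 + 1)) = √(-33 + √82)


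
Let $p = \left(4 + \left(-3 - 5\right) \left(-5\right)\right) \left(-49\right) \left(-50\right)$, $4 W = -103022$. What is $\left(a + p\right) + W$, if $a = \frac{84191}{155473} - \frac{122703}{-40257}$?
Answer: $\frac{48907510884721}{596083482} \approx 82048.0$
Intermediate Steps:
$W = - \frac{51511}{2}$ ($W = \frac{1}{4} \left(-103022\right) = - \frac{51511}{2} \approx -25756.0$)
$a = \frac{1069822886}{298041741}$ ($a = 84191 \cdot \frac{1}{155473} - - \frac{5843}{1917} = \frac{84191}{155473} + \frac{5843}{1917} = \frac{1069822886}{298041741} \approx 3.5895$)
$p = 107800$ ($p = \left(4 + \left(-3 - 5\right) \left(-5\right)\right) \left(-49\right) \left(-50\right) = \left(4 - -40\right) \left(-49\right) \left(-50\right) = \left(4 + 40\right) \left(-49\right) \left(-50\right) = 44 \left(-49\right) \left(-50\right) = \left(-2156\right) \left(-50\right) = 107800$)
$\left(a + p\right) + W = \left(\frac{1069822886}{298041741} + 107800\right) - \frac{51511}{2} = \frac{32129969502686}{298041741} - \frac{51511}{2} = \frac{48907510884721}{596083482}$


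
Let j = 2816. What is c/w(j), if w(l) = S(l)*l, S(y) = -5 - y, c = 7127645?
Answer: -1018235/1134848 ≈ -0.89724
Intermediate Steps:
w(l) = l*(-5 - l) (w(l) = (-5 - l)*l = l*(-5 - l))
c/w(j) = 7127645/((-1*2816*(5 + 2816))) = 7127645/((-1*2816*2821)) = 7127645/(-7943936) = 7127645*(-1/7943936) = -1018235/1134848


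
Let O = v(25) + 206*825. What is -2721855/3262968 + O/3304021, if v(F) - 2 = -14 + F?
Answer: -2812827416257/3593638264776 ≈ -0.78272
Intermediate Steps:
v(F) = -12 + F (v(F) = 2 + (-14 + F) = -12 + F)
O = 169963 (O = (-12 + 25) + 206*825 = 13 + 169950 = 169963)
-2721855/3262968 + O/3304021 = -2721855/3262968 + 169963/3304021 = -2721855*1/3262968 + 169963*(1/3304021) = -907285/1087656 + 169963/3304021 = -2812827416257/3593638264776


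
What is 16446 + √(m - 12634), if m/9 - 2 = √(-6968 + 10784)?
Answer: 16446 + √(-12616 + 54*√106) ≈ 16446.0 + 109.82*I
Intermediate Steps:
m = 18 + 54*√106 (m = 18 + 9*√(-6968 + 10784) = 18 + 9*√3816 = 18 + 9*(6*√106) = 18 + 54*√106 ≈ 573.96)
16446 + √(m - 12634) = 16446 + √((18 + 54*√106) - 12634) = 16446 + √(-12616 + 54*√106)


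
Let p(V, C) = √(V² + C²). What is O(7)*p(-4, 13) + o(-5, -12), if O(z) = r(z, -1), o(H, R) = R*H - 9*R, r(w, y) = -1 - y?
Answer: 168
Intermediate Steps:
o(H, R) = -9*R + H*R (o(H, R) = H*R - 9*R = -9*R + H*R)
O(z) = 0 (O(z) = -1 - 1*(-1) = -1 + 1 = 0)
p(V, C) = √(C² + V²)
O(7)*p(-4, 13) + o(-5, -12) = 0*√(13² + (-4)²) - 12*(-9 - 5) = 0*√(169 + 16) - 12*(-14) = 0*√185 + 168 = 0 + 168 = 168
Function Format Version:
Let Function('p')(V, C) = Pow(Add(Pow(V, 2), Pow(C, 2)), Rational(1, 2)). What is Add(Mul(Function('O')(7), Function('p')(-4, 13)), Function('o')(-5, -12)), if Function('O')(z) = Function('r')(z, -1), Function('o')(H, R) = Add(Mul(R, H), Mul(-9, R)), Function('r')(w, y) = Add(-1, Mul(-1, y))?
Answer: 168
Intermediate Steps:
Function('o')(H, R) = Add(Mul(-9, R), Mul(H, R)) (Function('o')(H, R) = Add(Mul(H, R), Mul(-9, R)) = Add(Mul(-9, R), Mul(H, R)))
Function('O')(z) = 0 (Function('O')(z) = Add(-1, Mul(-1, -1)) = Add(-1, 1) = 0)
Function('p')(V, C) = Pow(Add(Pow(C, 2), Pow(V, 2)), Rational(1, 2))
Add(Mul(Function('O')(7), Function('p')(-4, 13)), Function('o')(-5, -12)) = Add(Mul(0, Pow(Add(Pow(13, 2), Pow(-4, 2)), Rational(1, 2))), Mul(-12, Add(-9, -5))) = Add(Mul(0, Pow(Add(169, 16), Rational(1, 2))), Mul(-12, -14)) = Add(Mul(0, Pow(185, Rational(1, 2))), 168) = Add(0, 168) = 168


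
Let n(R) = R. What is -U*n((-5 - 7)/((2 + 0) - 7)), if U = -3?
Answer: 36/5 ≈ 7.2000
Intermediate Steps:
-U*n((-5 - 7)/((2 + 0) - 7)) = -(-3)*(-5 - 7)/((2 + 0) - 7) = -(-3)*(-12/(2 - 7)) = -(-3)*(-12/(-5)) = -(-3)*(-12*(-⅕)) = -(-3)*12/5 = -1*(-36/5) = 36/5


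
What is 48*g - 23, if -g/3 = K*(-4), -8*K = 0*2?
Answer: -23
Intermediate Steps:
K = 0 (K = -0*2 = -1/8*0 = 0)
g = 0 (g = -0*(-4) = -3*0 = 0)
48*g - 23 = 48*0 - 23 = 0 - 23 = -23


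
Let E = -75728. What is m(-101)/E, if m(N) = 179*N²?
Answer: -1825979/75728 ≈ -24.112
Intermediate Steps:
m(-101)/E = (179*(-101)²)/(-75728) = (179*10201)*(-1/75728) = 1825979*(-1/75728) = -1825979/75728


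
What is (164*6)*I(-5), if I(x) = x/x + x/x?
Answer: 1968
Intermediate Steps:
I(x) = 2 (I(x) = 1 + 1 = 2)
(164*6)*I(-5) = (164*6)*2 = 984*2 = 1968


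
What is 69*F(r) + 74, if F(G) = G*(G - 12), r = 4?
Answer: -2134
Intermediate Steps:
F(G) = G*(-12 + G)
69*F(r) + 74 = 69*(4*(-12 + 4)) + 74 = 69*(4*(-8)) + 74 = 69*(-32) + 74 = -2208 + 74 = -2134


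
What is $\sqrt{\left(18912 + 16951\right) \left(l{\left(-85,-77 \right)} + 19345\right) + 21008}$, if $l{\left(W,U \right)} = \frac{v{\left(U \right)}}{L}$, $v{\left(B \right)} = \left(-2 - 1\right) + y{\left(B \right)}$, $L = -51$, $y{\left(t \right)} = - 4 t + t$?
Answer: $\frac{\sqrt{200459189731}}{17} \approx 26337.0$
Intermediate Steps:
$y{\left(t \right)} = - 3 t$
$v{\left(B \right)} = -3 - 3 B$ ($v{\left(B \right)} = \left(-2 - 1\right) - 3 B = -3 - 3 B$)
$l{\left(W,U \right)} = \frac{1}{17} + \frac{U}{17}$ ($l{\left(W,U \right)} = \frac{-3 - 3 U}{-51} = \left(-3 - 3 U\right) \left(- \frac{1}{51}\right) = \frac{1}{17} + \frac{U}{17}$)
$\sqrt{\left(18912 + 16951\right) \left(l{\left(-85,-77 \right)} + 19345\right) + 21008} = \sqrt{\left(18912 + 16951\right) \left(\left(\frac{1}{17} + \frac{1}{17} \left(-77\right)\right) + 19345\right) + 21008} = \sqrt{35863 \left(\left(\frac{1}{17} - \frac{77}{17}\right) + 19345\right) + 21008} = \sqrt{35863 \left(- \frac{76}{17} + 19345\right) + 21008} = \sqrt{35863 \cdot \frac{328789}{17} + 21008} = \sqrt{\frac{11791359907}{17} + 21008} = \sqrt{\frac{11791717043}{17}} = \frac{\sqrt{200459189731}}{17}$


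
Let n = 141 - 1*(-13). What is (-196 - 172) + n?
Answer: -214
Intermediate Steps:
n = 154 (n = 141 + 13 = 154)
(-196 - 172) + n = (-196 - 172) + 154 = -368 + 154 = -214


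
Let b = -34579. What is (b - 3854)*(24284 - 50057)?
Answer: 990533709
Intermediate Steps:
(b - 3854)*(24284 - 50057) = (-34579 - 3854)*(24284 - 50057) = -38433*(-25773) = 990533709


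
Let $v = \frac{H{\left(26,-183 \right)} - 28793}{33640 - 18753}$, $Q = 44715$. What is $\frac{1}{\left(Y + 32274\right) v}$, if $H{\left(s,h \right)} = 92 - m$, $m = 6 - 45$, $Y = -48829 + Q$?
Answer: $- \frac{14887}{807121920} \approx -1.8445 \cdot 10^{-5}$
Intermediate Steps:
$Y = -4114$ ($Y = -48829 + 44715 = -4114$)
$m = -39$ ($m = 6 - 45 = -39$)
$H{\left(s,h \right)} = 131$ ($H{\left(s,h \right)} = 92 - -39 = 92 + 39 = 131$)
$v = - \frac{28662}{14887}$ ($v = \frac{131 - 28793}{33640 - 18753} = - \frac{28662}{14887} \approx -1.9253$)
$\frac{1}{\left(Y + 32274\right) v} = \frac{1}{\left(-4114 + 32274\right) \left(- \frac{28662}{14887}\right)} = \frac{1}{28160} \left(- \frac{14887}{28662}\right) = - \frac{14887}{807121920}$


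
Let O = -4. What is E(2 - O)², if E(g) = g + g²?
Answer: 1764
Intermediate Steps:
E(2 - O)² = ((2 - 1*(-4))*(1 + (2 - 1*(-4))))² = ((2 + 4)*(1 + (2 + 4)))² = (6*(1 + 6))² = (6*7)² = 42² = 1764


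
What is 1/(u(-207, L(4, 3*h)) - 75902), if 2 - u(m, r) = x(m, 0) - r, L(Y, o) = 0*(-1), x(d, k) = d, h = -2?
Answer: -1/75693 ≈ -1.3211e-5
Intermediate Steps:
L(Y, o) = 0
u(m, r) = 2 + r - m (u(m, r) = 2 - (m - r) = 2 + (r - m) = 2 + r - m)
1/(u(-207, L(4, 3*h)) - 75902) = 1/((2 + 0 - 1*(-207)) - 75902) = 1/((2 + 0 + 207) - 75902) = 1/(209 - 75902) = 1/(-75693) = -1/75693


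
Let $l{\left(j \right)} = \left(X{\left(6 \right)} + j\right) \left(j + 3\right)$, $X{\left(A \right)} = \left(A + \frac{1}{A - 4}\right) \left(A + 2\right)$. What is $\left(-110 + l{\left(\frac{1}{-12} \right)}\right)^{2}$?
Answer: $\frac{35581225}{20736} \approx 1715.9$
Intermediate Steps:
$X{\left(A \right)} = \left(2 + A\right) \left(A + \frac{1}{-4 + A}\right)$ ($X{\left(A \right)} = \left(A + \frac{1}{-4 + A}\right) \left(2 + A\right) = \left(2 + A\right) \left(A + \frac{1}{-4 + A}\right)$)
$l{\left(j \right)} = \left(3 + j\right) \left(52 + j\right)$ ($l{\left(j \right)} = \left(\frac{2 + 6^{3} - 42 - 2 \cdot 6^{2}}{-4 + 6} + j\right) \left(j + 3\right) = \left(\frac{2 + 216 - 42 - 72}{2} + j\right) \left(3 + j\right) = \left(\frac{1}{2} \cdot 104 + j\right) \left(3 + j\right) = \left(52 + j\right) \left(3 + j\right) = \left(3 + j\right) \left(52 + j\right)$)
$\left(-110 + l{\left(\frac{1}{-12} \right)}\right)^{2} = \left(-110 + \left(156 + \left(\frac{1}{-12}\right)^{2} + \frac{55}{-12}\right)\right)^{2} = \left(-110 + \left(156 + \left(- \frac{1}{12}\right)^{2} + 55 \left(- \frac{1}{12}\right)\right)\right)^{2} = \left(-110 + \left(156 + \frac{1}{144} - \frac{55}{12}\right)\right)^{2} = \left(-110 + \frac{21805}{144}\right)^{2} = \left(\frac{5965}{144}\right)^{2} = \frac{35581225}{20736}$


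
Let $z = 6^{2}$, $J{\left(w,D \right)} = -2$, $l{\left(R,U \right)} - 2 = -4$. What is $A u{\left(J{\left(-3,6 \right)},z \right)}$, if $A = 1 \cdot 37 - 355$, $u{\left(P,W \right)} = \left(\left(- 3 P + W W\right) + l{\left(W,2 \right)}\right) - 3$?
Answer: $-412446$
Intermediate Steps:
$l{\left(R,U \right)} = -2$ ($l{\left(R,U \right)} = 2 - 4 = -2$)
$z = 36$
$u{\left(P,W \right)} = -5 + W^{2} - 3 P$ ($u{\left(P,W \right)} = \left(\left(- 3 P + W W\right) - 2\right) - 3 = \left(\left(- 3 P + W^{2}\right) - 2\right) - 3 = \left(\left(W^{2} - 3 P\right) - 2\right) - 3 = \left(-2 + W^{2} - 3 P\right) - 3 = -5 + W^{2} - 3 P$)
$A = -318$ ($A = 37 - 355 = -318$)
$A u{\left(J{\left(-3,6 \right)},z \right)} = - 318 \left(-5 + 36^{2} - -6\right) = - 318 \left(-5 + 1296 + 6\right) = \left(-318\right) 1297 = -412446$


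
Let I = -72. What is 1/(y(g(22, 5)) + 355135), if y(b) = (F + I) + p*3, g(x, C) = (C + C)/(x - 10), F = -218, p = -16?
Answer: 1/354797 ≈ 2.8185e-6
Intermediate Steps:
g(x, C) = 2*C/(-10 + x) (g(x, C) = (2*C)/(-10 + x) = 2*C/(-10 + x))
y(b) = -338 (y(b) = (-218 - 72) - 16*3 = -290 - 48 = -338)
1/(y(g(22, 5)) + 355135) = 1/(-338 + 355135) = 1/354797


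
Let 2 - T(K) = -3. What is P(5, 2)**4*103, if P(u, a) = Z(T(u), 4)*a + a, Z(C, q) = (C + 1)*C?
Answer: 1521962608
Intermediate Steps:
T(K) = 5 (T(K) = 2 - 1*(-3) = 2 + 3 = 5)
Z(C, q) = C*(1 + C) (Z(C, q) = (1 + C)*C = C*(1 + C))
P(u, a) = 31*a (P(u, a) = (5*(1 + 5))*a + a = (5*6)*a + a = 30*a + a = 31*a)
P(5, 2)**4*103 = (31*2)**4*103 = 62**4*103 = 14776336*103 = 1521962608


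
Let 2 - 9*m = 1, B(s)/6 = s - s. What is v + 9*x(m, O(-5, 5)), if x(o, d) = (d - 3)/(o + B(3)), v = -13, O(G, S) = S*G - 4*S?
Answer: -3901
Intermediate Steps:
B(s) = 0 (B(s) = 6*(s - s) = 6*0 = 0)
O(G, S) = -4*S + G*S (O(G, S) = G*S - 4*S = -4*S + G*S)
m = ⅑ (m = 2/9 - ⅑*1 = 2/9 - ⅑ = ⅑ ≈ 0.11111)
x(o, d) = (-3 + d)/o (x(o, d) = (d - 3)/(o + 0) = (-3 + d)/o)
v + 9*x(m, O(-5, 5)) = -13 + 9*((-3 + 5*(-4 - 5))/(⅑)) = -13 + 9*(9*(-3 + 5*(-9))) = -13 + 9*(9*(-3 - 45)) = -13 + 9*(9*(-48)) = -13 + 9*(-432) = -13 - 3888 = -3901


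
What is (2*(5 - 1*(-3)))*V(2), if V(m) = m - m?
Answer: 0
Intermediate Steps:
V(m) = 0
(2*(5 - 1*(-3)))*V(2) = (2*(5 - 1*(-3)))*0 = (2*(5 + 3))*0 = (2*8)*0 = 16*0 = 0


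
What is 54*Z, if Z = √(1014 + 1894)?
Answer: 108*√727 ≈ 2912.0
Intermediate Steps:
Z = 2*√727 (Z = √2908 = 2*√727 ≈ 53.926)
54*Z = 54*(2*√727) = 108*√727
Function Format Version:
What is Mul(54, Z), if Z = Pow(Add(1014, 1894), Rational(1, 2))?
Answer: Mul(108, Pow(727, Rational(1, 2))) ≈ 2912.0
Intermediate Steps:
Z = Mul(2, Pow(727, Rational(1, 2))) (Z = Pow(2908, Rational(1, 2)) = Mul(2, Pow(727, Rational(1, 2))) ≈ 53.926)
Mul(54, Z) = Mul(54, Mul(2, Pow(727, Rational(1, 2)))) = Mul(108, Pow(727, Rational(1, 2)))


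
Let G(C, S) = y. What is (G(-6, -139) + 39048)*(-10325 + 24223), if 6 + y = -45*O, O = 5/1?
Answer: 539478666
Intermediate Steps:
O = 5 (O = 5*1 = 5)
y = -231 (y = -6 - 45*5 = -6 - 225 = -231)
G(C, S) = -231
(G(-6, -139) + 39048)*(-10325 + 24223) = (-231 + 39048)*(-10325 + 24223) = 38817*13898 = 539478666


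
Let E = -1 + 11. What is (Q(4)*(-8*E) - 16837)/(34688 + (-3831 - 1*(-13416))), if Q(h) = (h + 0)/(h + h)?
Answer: -16877/44273 ≈ -0.38120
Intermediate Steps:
E = 10
Q(h) = ½ (Q(h) = h/((2*h)) = h*(1/(2*h)) = ½)
(Q(4)*(-8*E) - 16837)/(34688 + (-3831 - 1*(-13416))) = ((-8*10)/2 - 16837)/(34688 + (-3831 - 1*(-13416))) = ((½)*(-80) - 16837)/(34688 + (-3831 + 13416)) = (-40 - 16837)/(34688 + 9585) = -16877/44273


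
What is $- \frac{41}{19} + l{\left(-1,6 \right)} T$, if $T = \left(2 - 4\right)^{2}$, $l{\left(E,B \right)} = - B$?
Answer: $- \frac{497}{19} \approx -26.158$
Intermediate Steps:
$T = 4$ ($T = \left(-2\right)^{2} = 4$)
$- \frac{41}{19} + l{\left(-1,6 \right)} T = - \frac{41}{19} + \left(-1\right) 6 \cdot 4 = \left(-41\right) \frac{1}{19} - 24 = - \frac{41}{19} - 24 = - \frac{497}{19}$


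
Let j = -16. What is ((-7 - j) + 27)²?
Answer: 1296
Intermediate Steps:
((-7 - j) + 27)² = ((-7 - 1*(-16)) + 27)² = ((-7 + 16) + 27)² = (9 + 27)² = 36² = 1296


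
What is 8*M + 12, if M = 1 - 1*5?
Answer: -20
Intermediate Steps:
M = -4 (M = 1 - 5 = -4)
8*M + 12 = 8*(-4) + 12 = -32 + 12 = -20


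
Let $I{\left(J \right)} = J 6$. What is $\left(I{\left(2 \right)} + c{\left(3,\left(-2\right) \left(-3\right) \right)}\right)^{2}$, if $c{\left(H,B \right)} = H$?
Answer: $225$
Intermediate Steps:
$I{\left(J \right)} = 6 J$
$\left(I{\left(2 \right)} + c{\left(3,\left(-2\right) \left(-3\right) \right)}\right)^{2} = \left(6 \cdot 2 + 3\right)^{2} = \left(12 + 3\right)^{2} = 15^{2} = 225$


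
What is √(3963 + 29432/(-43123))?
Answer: √7368298374091/43123 ≈ 62.947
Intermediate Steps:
√(3963 + 29432/(-43123)) = √(3963 + 29432*(-1/43123)) = √(3963 - 29432/43123) = √(170867017/43123) = √7368298374091/43123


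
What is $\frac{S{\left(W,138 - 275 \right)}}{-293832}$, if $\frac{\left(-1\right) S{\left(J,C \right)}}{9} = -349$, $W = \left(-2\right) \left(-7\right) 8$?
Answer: $- \frac{349}{32648} \approx -0.01069$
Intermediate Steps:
$W = 112$ ($W = 14 \cdot 8 = 112$)
$S{\left(J,C \right)} = 3141$ ($S{\left(J,C \right)} = \left(-9\right) \left(-349\right) = 3141$)
$\frac{S{\left(W,138 - 275 \right)}}{-293832} = \frac{3141}{-293832} = 3141 \left(- \frac{1}{293832}\right) = - \frac{349}{32648}$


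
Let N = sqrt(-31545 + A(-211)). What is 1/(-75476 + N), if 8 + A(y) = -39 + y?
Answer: -75476/5696658379 - I*sqrt(31803)/5696658379 ≈ -1.3249e-5 - 3.1305e-8*I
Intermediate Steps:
A(y) = -47 + y (A(y) = -8 + (-39 + y) = -47 + y)
N = I*sqrt(31803) (N = sqrt(-31545 + (-47 - 211)) = sqrt(-31545 - 258) = sqrt(-31803) = I*sqrt(31803) ≈ 178.33*I)
1/(-75476 + N) = 1/(-75476 + I*sqrt(31803))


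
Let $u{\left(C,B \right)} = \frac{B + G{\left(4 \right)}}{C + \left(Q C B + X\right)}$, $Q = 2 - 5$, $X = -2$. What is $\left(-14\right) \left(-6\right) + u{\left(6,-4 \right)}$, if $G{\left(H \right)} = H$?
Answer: $84$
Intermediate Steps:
$Q = -3$ ($Q = 2 - 5 = -3$)
$u{\left(C,B \right)} = \frac{4 + B}{-2 + C - 3 B C}$ ($u{\left(C,B \right)} = \frac{B + 4}{C + \left(- 3 C B - 2\right)} = \frac{4 + B}{C - \left(2 + 3 B C\right)} = \frac{4 + B}{-2 + C - 3 B C}$)
$\left(-14\right) \left(-6\right) + u{\left(6,-4 \right)} = \left(-14\right) \left(-6\right) + \frac{4 - 4}{-2 + 6 - \left(-12\right) 6} = 84 + \frac{1}{-2 + 6 + 72} \cdot 0 = 84 + \frac{1}{76} \cdot 0 = 84 + 0 = 84$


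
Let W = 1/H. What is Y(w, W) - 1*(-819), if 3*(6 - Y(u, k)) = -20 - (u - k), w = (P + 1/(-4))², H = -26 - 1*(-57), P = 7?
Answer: 1260103/1488 ≈ 846.84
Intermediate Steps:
H = 31 (H = -26 + 57 = 31)
w = 729/16 (w = (7 + 1/(-4))² = (7 + 1*(-¼))² = (7 - ¼)² = (27/4)² = 729/16 ≈ 45.563)
W = 1/31 ≈ 0.032258
Y(u, k) = 38/3 - k/3 + u/3 (Y(u, k) = 6 - (-20 - (u - k))/3 = 6 - (-20 + (k - u))/3 = 6 - (-20 + k - u)/3 = 6 + (20/3 - k/3 + u/3) = 38/3 - k/3 + u/3)
Y(w, W) - 1*(-819) = (38/3 - ⅓*1/31 + (⅓)*(729/16)) - 1*(-819) = (38/3 - 1/93 + 243/16) + 819 = 41431/1488 + 819 = 1260103/1488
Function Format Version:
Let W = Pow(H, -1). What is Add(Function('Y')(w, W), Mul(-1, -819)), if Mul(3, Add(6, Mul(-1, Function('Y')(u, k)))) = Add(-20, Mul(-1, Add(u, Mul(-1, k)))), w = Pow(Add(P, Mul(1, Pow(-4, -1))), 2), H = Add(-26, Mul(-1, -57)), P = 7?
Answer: Rational(1260103, 1488) ≈ 846.84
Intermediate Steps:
H = 31 (H = Add(-26, 57) = 31)
w = Rational(729, 16) (w = Pow(Add(7, Mul(1, Pow(-4, -1))), 2) = Pow(Add(7, Mul(1, Rational(-1, 4))), 2) = Pow(Add(7, Rational(-1, 4)), 2) = Pow(Rational(27, 4), 2) = Rational(729, 16) ≈ 45.563)
W = Rational(1, 31) (W = Pow(31, -1) = Rational(1, 31) ≈ 0.032258)
Function('Y')(u, k) = Add(Rational(38, 3), Mul(Rational(-1, 3), k), Mul(Rational(1, 3), u)) (Function('Y')(u, k) = Add(6, Mul(Rational(-1, 3), Add(-20, Mul(-1, Add(u, Mul(-1, k)))))) = Add(6, Mul(Rational(-1, 3), Add(-20, Add(k, Mul(-1, u))))) = Add(6, Mul(Rational(-1, 3), Add(-20, k, Mul(-1, u)))) = Add(6, Add(Rational(20, 3), Mul(Rational(-1, 3), k), Mul(Rational(1, 3), u))) = Add(Rational(38, 3), Mul(Rational(-1, 3), k), Mul(Rational(1, 3), u)))
Add(Function('Y')(w, W), Mul(-1, -819)) = Add(Add(Rational(38, 3), Mul(Rational(-1, 3), Rational(1, 31)), Mul(Rational(1, 3), Rational(729, 16))), Mul(-1, -819)) = Add(Add(Rational(38, 3), Rational(-1, 93), Rational(243, 16)), 819) = Add(Rational(41431, 1488), 819) = Rational(1260103, 1488)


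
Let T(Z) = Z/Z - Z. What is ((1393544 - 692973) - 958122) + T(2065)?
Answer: -259615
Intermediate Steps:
T(Z) = 1 - Z
((1393544 - 692973) - 958122) + T(2065) = ((1393544 - 692973) - 958122) + (1 - 1*2065) = (700571 - 958122) + (1 - 2065) = -257551 - 2064 = -259615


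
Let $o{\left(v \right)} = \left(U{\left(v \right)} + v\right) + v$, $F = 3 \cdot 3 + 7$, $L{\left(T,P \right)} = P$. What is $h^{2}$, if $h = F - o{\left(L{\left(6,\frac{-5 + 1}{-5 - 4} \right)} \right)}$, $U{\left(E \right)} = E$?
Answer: $\frac{1936}{9} \approx 215.11$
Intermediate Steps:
$F = 16$ ($F = 9 + 7 = 16$)
$o{\left(v \right)} = 3 v$ ($o{\left(v \right)} = \left(v + v\right) + v = 2 v + v = 3 v$)
$h = \frac{44}{3}$ ($h = 16 - 3 \frac{-5 + 1}{-5 - 4} = 16 - 3 \left(- \frac{4}{-9}\right) = 16 - 3 \left(\left(-4\right) \left(- \frac{1}{9}\right)\right) = 16 - 3 \cdot \frac{4}{9} = 16 - \frac{4}{3} = \frac{44}{3} \approx 14.667$)
$h^{2} = \left(\frac{44}{3}\right)^{2} = \frac{1936}{9}$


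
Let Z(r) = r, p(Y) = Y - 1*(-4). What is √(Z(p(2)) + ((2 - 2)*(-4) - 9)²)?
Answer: √87 ≈ 9.3274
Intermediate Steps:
p(Y) = 4 + Y (p(Y) = Y + 4 = 4 + Y)
√(Z(p(2)) + ((2 - 2)*(-4) - 9)²) = √((4 + 2) + ((2 - 2)*(-4) - 9)²) = √(6 + (0*(-4) - 9)²) = √(6 + (0 - 9)²) = √(6 + (-9)²) = √(6 + 81) = √87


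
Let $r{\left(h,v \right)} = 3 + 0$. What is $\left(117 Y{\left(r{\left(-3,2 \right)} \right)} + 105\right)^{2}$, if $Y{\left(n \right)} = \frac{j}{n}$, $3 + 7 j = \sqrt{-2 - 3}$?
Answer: $\frac{374319}{49} + \frac{48204 i \sqrt{5}}{49} \approx 7639.2 + 2199.7 i$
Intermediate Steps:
$j = - \frac{3}{7} + \frac{i \sqrt{5}}{7}$ ($j = - \frac{3}{7} + \frac{\sqrt{-2 - 3}}{7} = - \frac{3}{7} + \frac{\sqrt{-5}}{7} = - \frac{3}{7} + \frac{i \sqrt{5}}{7} \approx -0.42857 + 0.31944 i$)
$r{\left(h,v \right)} = 3$
$Y{\left(n \right)} = \frac{- \frac{3}{7} + \frac{i \sqrt{5}}{7}}{n}$
$\left(117 Y{\left(r{\left(-3,2 \right)} \right)} + 105\right)^{2} = \left(117 \frac{-3 + i \sqrt{5}}{7 \cdot 3} + 105\right)^{2} = \left(117 \cdot \frac{1}{7} \cdot \frac{1}{3} \left(-3 + i \sqrt{5}\right) + 105\right)^{2} = \left(117 \left(- \frac{1}{7} + \frac{i \sqrt{5}}{21}\right) + 105\right)^{2} = \left(\left(- \frac{117}{7} + \frac{39 i \sqrt{5}}{7}\right) + 105\right)^{2} = \left(\frac{618}{7} + \frac{39 i \sqrt{5}}{7}\right)^{2}$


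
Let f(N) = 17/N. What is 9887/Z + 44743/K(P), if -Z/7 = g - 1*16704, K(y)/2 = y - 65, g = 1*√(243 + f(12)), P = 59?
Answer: -1048661006086747/281255558556 + 19774*√8799/23437963213 ≈ -3728.5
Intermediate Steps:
g = √8799/6 (g = 1*√(243 + 17/12) = 1*√(2933/12) = 1*(√8799/6) = √8799/6 ≈ 15.634)
K(y) = -130 + 2*y (K(y) = 2*(y - 65) = 2*(-65 + y) = -130 + 2*y)
Z = 116928 - 7*√8799/6 (Z = -7*(√8799/6 - 1*16704) = -7*(√8799/6 - 16704) = -7*(-16704 + √8799/6) = 116928 - 7*√8799/6 ≈ 1.1682e+5)
9887/Z + 44743/K(P) = 9887/(116928 - 7*√8799/6) + 44743/(-130 + 2*59) = 9887/(116928 - 7*√8799/6) + 44743/(-130 + 118) = 9887/(116928 - 7*√8799/6) + 44743/(-12) = 9887/(116928 - 7*√8799/6) + 44743*(-1/12) = 9887/(116928 - 7*√8799/6) - 44743/12 = -44743/12 + 9887/(116928 - 7*√8799/6)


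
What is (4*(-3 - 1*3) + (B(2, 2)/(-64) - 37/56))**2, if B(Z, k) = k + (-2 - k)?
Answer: 30437289/50176 ≈ 606.61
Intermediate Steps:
B(Z, k) = -2
(4*(-3 - 1*3) + (B(2, 2)/(-64) - 37/56))**2 = (4*(-3 - 1*3) + (-2/(-64) - 37/56))**2 = (4*(-3 - 3) + (-2*(-1/64) - 37*1/56))**2 = (4*(-6) + (1/32 - 37/56))**2 = (-24 - 141/224)**2 = (-5517/224)**2 = 30437289/50176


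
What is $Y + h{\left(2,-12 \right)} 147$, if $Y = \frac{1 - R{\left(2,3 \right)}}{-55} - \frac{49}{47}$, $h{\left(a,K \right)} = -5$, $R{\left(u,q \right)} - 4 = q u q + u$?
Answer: $- \frac{1901589}{2585} \approx -735.62$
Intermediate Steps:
$R{\left(u,q \right)} = 4 + u + u q^{2}$ ($R{\left(u,q \right)} = 4 + \left(q u q + u\right) = 4 + \left(u q^{2} + u\right) = 4 + \left(u + u q^{2}\right) = 4 + u + u q^{2}$)
$Y = - \frac{1614}{2585}$ ($Y = \frac{1 - \left(4 + 2 + 2 \cdot 3^{2}\right)}{-55} - \frac{49}{47} = \left(1 - \left(4 + 2 + 2 \cdot 9\right)\right) \left(- \frac{1}{55}\right) - \frac{49}{47} = \left(1 - \left(4 + 2 + 18\right)\right) \left(- \frac{1}{55}\right) - \frac{49}{47} = \left(1 - 24\right) \left(- \frac{1}{55}\right) - \frac{49}{47} = \left(-23\right) \left(- \frac{1}{55}\right) - \frac{49}{47} = \frac{23}{55} - \frac{49}{47} = - \frac{1614}{2585} \approx -0.62437$)
$Y + h{\left(2,-12 \right)} 147 = - \frac{1614}{2585} - 735 = - \frac{1901589}{2585}$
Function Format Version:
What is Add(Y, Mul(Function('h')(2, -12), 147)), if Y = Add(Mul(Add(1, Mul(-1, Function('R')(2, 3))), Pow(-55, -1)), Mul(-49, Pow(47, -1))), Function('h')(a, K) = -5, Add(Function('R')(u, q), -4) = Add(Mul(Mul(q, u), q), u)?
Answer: Rational(-1901589, 2585) ≈ -735.62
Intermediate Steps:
Function('R')(u, q) = Add(4, u, Mul(u, Pow(q, 2))) (Function('R')(u, q) = Add(4, Add(Mul(Mul(q, u), q), u)) = Add(4, Add(Mul(u, Pow(q, 2)), u)) = Add(4, Add(u, Mul(u, Pow(q, 2)))) = Add(4, u, Mul(u, Pow(q, 2))))
Y = Rational(-1614, 2585) (Y = Add(Mul(Add(1, Mul(-1, Add(4, 2, Mul(2, Pow(3, 2))))), Pow(-55, -1)), Mul(-49, Pow(47, -1))) = Add(Mul(Add(1, Mul(-1, Add(4, 2, Mul(2, 9)))), Rational(-1, 55)), Mul(-49, Rational(1, 47))) = Add(Mul(Add(1, Mul(-1, Add(4, 2, 18))), Rational(-1, 55)), Rational(-49, 47)) = Add(Mul(Add(1, Mul(-1, 24)), Rational(-1, 55)), Rational(-49, 47)) = Add(Mul(Add(1, -24), Rational(-1, 55)), Rational(-49, 47)) = Add(Mul(-23, Rational(-1, 55)), Rational(-49, 47)) = Add(Rational(23, 55), Rational(-49, 47)) = Rational(-1614, 2585) ≈ -0.62437)
Add(Y, Mul(Function('h')(2, -12), 147)) = Add(Rational(-1614, 2585), Mul(-5, 147)) = Add(Rational(-1614, 2585), -735) = Rational(-1901589, 2585)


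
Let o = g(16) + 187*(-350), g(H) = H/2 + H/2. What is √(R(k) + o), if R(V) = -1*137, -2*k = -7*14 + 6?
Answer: I*√65571 ≈ 256.07*I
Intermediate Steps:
g(H) = H (g(H) = H*(½) + H*(½) = H/2 + H/2 = H)
o = -65434 (o = 16 + 187*(-350) = 16 - 65450 = -65434)
k = 46 (k = -(-7*14 + 6)/2 = -(-98 + 6)/2 = -½*(-92) = 46)
R(V) = -137
√(R(k) + o) = √(-137 - 65434) = √(-65571) = I*√65571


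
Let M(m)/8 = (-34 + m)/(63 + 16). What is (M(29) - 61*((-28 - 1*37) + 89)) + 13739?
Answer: 969685/79 ≈ 12275.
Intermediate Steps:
M(m) = -272/79 + 8*m/79 (M(m) = 8*((-34 + m)/(63 + 16)) = 8*((-34 + m)/79) = 8*((-34 + m)*(1/79)) = 8*(-34/79 + m/79) = -272/79 + 8*m/79)
(M(29) - 61*((-28 - 1*37) + 89)) + 13739 = ((-272/79 + (8/79)*29) - 61*((-28 - 1*37) + 89)) + 13739 = ((-272/79 + 232/79) - 61*((-28 - 37) + 89)) + 13739 = (-40/79 - 61*(-65 + 89)) + 13739 = (-40/79 - 61*24) + 13739 = (-40/79 - 1464) + 13739 = -115696/79 + 13739 = 969685/79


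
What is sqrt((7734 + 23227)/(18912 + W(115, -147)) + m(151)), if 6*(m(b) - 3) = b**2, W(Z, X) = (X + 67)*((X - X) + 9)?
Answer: sqrt(8744562017)/1516 ≈ 61.684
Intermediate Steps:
W(Z, X) = 603 + 9*X (W(Z, X) = (67 + X)*(0 + 9) = (67 + X)*9 = 603 + 9*X)
m(b) = 3 + b**2/6
sqrt((7734 + 23227)/(18912 + W(115, -147)) + m(151)) = sqrt((7734 + 23227)/(18912 + (603 + 9*(-147))) + (3 + (1/6)*151**2)) = sqrt(30961/(18912 + (603 - 1323)) + (3 + (1/6)*22801)) = sqrt(30961/(18912 - 720) + (3 + 22801/6)) = sqrt(30961/18192 + 22819/6) = sqrt(23072723/6064) = sqrt(8744562017)/1516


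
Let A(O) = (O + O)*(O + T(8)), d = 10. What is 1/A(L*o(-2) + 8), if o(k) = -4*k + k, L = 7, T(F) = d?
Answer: 1/6000 ≈ 0.00016667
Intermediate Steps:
T(F) = 10
o(k) = -3*k
A(O) = 2*O*(10 + O) (A(O) = (O + O)*(O + 10) = (2*O)*(10 + O) = 2*O*(10 + O))
1/A(L*o(-2) + 8) = 1/(2*(7*(-3*(-2)) + 8)*(10 + (7*(-3*(-2)) + 8))) = 1/(2*(7*6 + 8)*(10 + (7*6 + 8))) = 1/(2*(42 + 8)*(10 + (42 + 8))) = 1/(2*50*(10 + 50)) = 1/(2*50*60) = 1/6000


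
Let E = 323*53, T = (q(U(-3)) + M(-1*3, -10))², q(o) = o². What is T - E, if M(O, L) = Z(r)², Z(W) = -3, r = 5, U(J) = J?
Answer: -16795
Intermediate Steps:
M(O, L) = 9 (M(O, L) = (-3)² = 9)
T = 324 (T = ((-3)² + 9)² = (9 + 9)² = 18² = 324)
E = 17119
T - E = 324 - 1*17119 = 324 - 17119 = -16795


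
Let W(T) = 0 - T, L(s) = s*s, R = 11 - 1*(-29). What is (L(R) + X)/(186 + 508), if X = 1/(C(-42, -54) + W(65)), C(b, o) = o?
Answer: 190399/82586 ≈ 2.3055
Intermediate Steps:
R = 40 (R = 11 + 29 = 40)
L(s) = s**2
W(T) = -T
X = -1/119 (X = 1/(-54 - 1*65) = 1/(-54 - 65) = 1/(-119) = -1/119 ≈ -0.0084034)
(L(R) + X)/(186 + 508) = (40**2 - 1/119)/(186 + 508) = (1600 - 1/119)/694 = (190399/119)*(1/694) = 190399/82586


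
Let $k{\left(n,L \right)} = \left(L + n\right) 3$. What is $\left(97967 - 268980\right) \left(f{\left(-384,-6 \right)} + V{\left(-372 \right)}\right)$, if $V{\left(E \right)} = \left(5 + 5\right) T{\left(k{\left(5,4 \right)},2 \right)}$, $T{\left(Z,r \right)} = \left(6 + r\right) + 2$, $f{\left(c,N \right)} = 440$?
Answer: $-92347020$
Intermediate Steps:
$k{\left(n,L \right)} = 3 L + 3 n$
$T{\left(Z,r \right)} = 8 + r$
$V{\left(E \right)} = 100$ ($V{\left(E \right)} = \left(5 + 5\right) \left(8 + 2\right) = 10 \cdot 10 = 100$)
$\left(97967 - 268980\right) \left(f{\left(-384,-6 \right)} + V{\left(-372 \right)}\right) = \left(97967 - 268980\right) \left(440 + 100\right) = \left(-171013\right) 540 = -92347020$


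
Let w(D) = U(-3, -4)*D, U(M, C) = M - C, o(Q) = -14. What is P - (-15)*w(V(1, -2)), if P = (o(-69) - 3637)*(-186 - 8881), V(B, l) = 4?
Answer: 33103677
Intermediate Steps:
P = 33103617 (P = (-14 - 3637)*(-186 - 8881) = -3651*(-9067) = 33103617)
w(D) = D (w(D) = (-3 - 1*(-4))*D = (-3 + 4)*D = 1*D = D)
P - (-15)*w(V(1, -2)) = 33103617 - (-15)*4 = 33103617 - 1*(-60) = 33103617 + 60 = 33103677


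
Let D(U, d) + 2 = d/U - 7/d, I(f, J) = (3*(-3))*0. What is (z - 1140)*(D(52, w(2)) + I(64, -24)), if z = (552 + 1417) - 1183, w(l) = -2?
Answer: -6726/13 ≈ -517.38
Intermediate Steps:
I(f, J) = 0 (I(f, J) = -9*0 = 0)
D(U, d) = -2 - 7/d + d/U (D(U, d) = -2 + (d/U - 7/d) = -2 + (-7/d + d/U) = -2 - 7/d + d/U)
z = 786 (z = 1969 - 1183 = 786)
(z - 1140)*(D(52, w(2)) + I(64, -24)) = (786 - 1140)*((-2 - 7/(-2) - 2/52) + 0) = -354*((-2 - 7*(-1/2) - 2*1/52) + 0) = -354*((-2 + 7/2 - 1/26) + 0) = -354*(19/13 + 0) = -354*19/13 = -6726/13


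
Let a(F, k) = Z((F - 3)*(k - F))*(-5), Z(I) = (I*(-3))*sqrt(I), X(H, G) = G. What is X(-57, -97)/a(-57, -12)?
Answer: -97*I*sqrt(3)/3645000 ≈ -4.6093e-5*I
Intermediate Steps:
Z(I) = -3*I**(3/2) (Z(I) = (-3*I)*sqrt(I) = -3*I**(3/2))
a(F, k) = 15*((-3 + F)*(k - F))**(3/2) (a(F, k) = -3*((F - 3)*(k - F))**(3/2)*(-5) = -3*((-3 + F)*(k - F))**(3/2)*(-5) = 15*((-3 + F)*(k - F))**(3/2))
X(-57, -97)/a(-57, -12) = -97*1/(15*(-1*(-57)**2 - 3*(-12) + 3*(-57) - 57*(-12))**(3/2)) = -97*1/(15*(-1*3249 + 36 - 171 + 684)**(3/2)) = -97*1/(15*(-3249 + 36 - 171 + 684)**(3/2)) = -97*I*sqrt(3)/3645000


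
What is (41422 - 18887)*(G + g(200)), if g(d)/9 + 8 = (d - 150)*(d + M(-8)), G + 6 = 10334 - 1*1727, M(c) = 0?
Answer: 2220351015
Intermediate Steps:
G = 8601 (G = -6 + (10334 - 1*1727) = -6 + (10334 - 1727) = -6 + 8607 = 8601)
g(d) = -72 + 9*d*(-150 + d) (g(d) = -72 + 9*((d - 150)*(d + 0)) = -72 + 9*((-150 + d)*d) = -72 + 9*(d*(-150 + d)) = -72 + 9*d*(-150 + d))
(41422 - 18887)*(G + g(200)) = (41422 - 18887)*(8601 + (-72 - 1350*200 + 9*200²)) = 22535*(8601 + (-72 - 270000 + 9*40000)) = 22535*(8601 + (-72 - 270000 + 360000)) = 22535*(8601 + 89928) = 22535*98529 = 2220351015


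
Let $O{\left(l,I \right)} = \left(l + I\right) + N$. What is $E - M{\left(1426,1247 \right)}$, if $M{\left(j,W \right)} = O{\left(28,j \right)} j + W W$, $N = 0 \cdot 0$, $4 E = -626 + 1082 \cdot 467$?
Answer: $-3502246$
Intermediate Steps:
$E = 126167$ ($E = \frac{-626 + 1082 \cdot 467}{4} = \frac{-626 + 505294}{4} = \frac{1}{4} \cdot 504668 = 126167$)
$N = 0$
$O{\left(l,I \right)} = I + l$ ($O{\left(l,I \right)} = \left(l + I\right) + 0 = \left(I + l\right) + 0 = I + l$)
$M{\left(j,W \right)} = W^{2} + j \left(28 + j\right)$ ($M{\left(j,W \right)} = \left(j + 28\right) j + W W = \left(28 + j\right) j + W^{2} = j \left(28 + j\right) + W^{2} = W^{2} + j \left(28 + j\right)$)
$E - M{\left(1426,1247 \right)} = 126167 - \left(1247^{2} + 1426 \left(28 + 1426\right)\right) = 126167 - \left(1555009 + 1426 \cdot 1454\right) = 126167 - \left(1555009 + 2073404\right) = 126167 - 3628413 = -3502246$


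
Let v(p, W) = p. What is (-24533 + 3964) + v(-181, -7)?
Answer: -20750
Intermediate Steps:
(-24533 + 3964) + v(-181, -7) = (-24533 + 3964) - 181 = -20569 - 181 = -20750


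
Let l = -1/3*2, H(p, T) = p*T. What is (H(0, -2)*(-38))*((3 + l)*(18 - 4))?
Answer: 0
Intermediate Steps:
H(p, T) = T*p
l = -2/3 (l = -1*1/3*2 = -1/3*2 = -2/3 ≈ -0.66667)
(H(0, -2)*(-38))*((3 + l)*(18 - 4)) = (-2*0*(-38))*((3 - 2/3)*(18 - 4)) = (0*(-38))*((7/3)*14) = 0*(98/3) = 0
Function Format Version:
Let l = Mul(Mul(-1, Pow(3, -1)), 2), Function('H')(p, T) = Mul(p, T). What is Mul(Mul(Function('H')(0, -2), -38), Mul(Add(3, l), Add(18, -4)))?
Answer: 0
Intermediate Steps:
Function('H')(p, T) = Mul(T, p)
l = Rational(-2, 3) (l = Mul(Mul(-1, Rational(1, 3)), 2) = Mul(Rational(-1, 3), 2) = Rational(-2, 3) ≈ -0.66667)
Mul(Mul(Function('H')(0, -2), -38), Mul(Add(3, l), Add(18, -4))) = Mul(Mul(Mul(-2, 0), -38), Mul(Add(3, Rational(-2, 3)), Add(18, -4))) = Mul(Mul(0, -38), Mul(Rational(7, 3), 14)) = Mul(0, Rational(98, 3)) = 0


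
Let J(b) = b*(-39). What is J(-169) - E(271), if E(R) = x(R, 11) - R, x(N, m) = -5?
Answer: 6867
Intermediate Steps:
J(b) = -39*b
E(R) = -5 - R
J(-169) - E(271) = -39*(-169) - (-5 - 1*271) = 6591 - (-5 - 271) = 6591 - 1*(-276) = 6591 + 276 = 6867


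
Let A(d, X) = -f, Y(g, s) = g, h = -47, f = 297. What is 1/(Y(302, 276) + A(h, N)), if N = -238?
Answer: ⅕ ≈ 0.20000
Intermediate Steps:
A(d, X) = -297 (A(d, X) = -1*297 = -297)
1/(Y(302, 276) + A(h, N)) = 1/(302 - 297) = 1/5 = ⅕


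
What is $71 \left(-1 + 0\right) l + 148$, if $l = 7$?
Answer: $-349$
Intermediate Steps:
$71 \left(-1 + 0\right) l + 148 = 71 \left(-1 + 0\right) 7 + 148 = 71 \left(\left(-1\right) 7\right) + 148 = 71 \left(-7\right) + 148 = -497 + 148 = -349$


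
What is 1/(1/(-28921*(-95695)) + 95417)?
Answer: 2767595095/264075621179616 ≈ 1.0480e-5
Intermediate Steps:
1/(1/(-28921*(-95695)) + 95417) = 1/(-1/28921*(-1/95695) + 95417) = 1/(1/2767595095 + 95417) = 1/(264075621179616/2767595095) = 2767595095/264075621179616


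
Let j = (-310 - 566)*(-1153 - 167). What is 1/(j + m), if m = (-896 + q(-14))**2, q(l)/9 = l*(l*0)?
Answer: 1/1959136 ≈ 5.1043e-7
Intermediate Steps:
q(l) = 0 (q(l) = 9*(l*(l*0)) = 9*(l*0) = 9*0 = 0)
j = 1156320 (j = -876*(-1320) = 1156320)
m = 802816 (m = (-896 + 0)**2 = (-896)**2 = 802816)
1/(j + m) = 1/(1156320 + 802816) = 1/1959136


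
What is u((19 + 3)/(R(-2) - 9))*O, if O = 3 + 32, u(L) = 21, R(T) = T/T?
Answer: 735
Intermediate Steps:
R(T) = 1
O = 35
u((19 + 3)/(R(-2) - 9))*O = 21*35 = 735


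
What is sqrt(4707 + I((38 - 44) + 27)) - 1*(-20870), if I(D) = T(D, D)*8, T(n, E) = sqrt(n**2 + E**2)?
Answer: 20870 + sqrt(4707 + 168*sqrt(2)) ≈ 20940.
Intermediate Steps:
T(n, E) = sqrt(E**2 + n**2)
I(D) = 8*sqrt(2)*sqrt(D**2) (I(D) = sqrt(D**2 + D**2)*8 = sqrt(2*D**2)*8 = (sqrt(2)*sqrt(D**2))*8 = 8*sqrt(2)*sqrt(D**2))
sqrt(4707 + I((38 - 44) + 27)) - 1*(-20870) = sqrt(4707 + 8*sqrt(2)*sqrt(((38 - 44) + 27)**2)) - 1*(-20870) = sqrt(4707 + 8*sqrt(2)*sqrt((-6 + 27)**2)) + 20870 = sqrt(4707 + 8*sqrt(2)*sqrt(21**2)) + 20870 = sqrt(4707 + 8*sqrt(2)*sqrt(441)) + 20870 = sqrt(4707 + 8*sqrt(2)*21) + 20870 = sqrt(4707 + 168*sqrt(2)) + 20870 = 20870 + sqrt(4707 + 168*sqrt(2))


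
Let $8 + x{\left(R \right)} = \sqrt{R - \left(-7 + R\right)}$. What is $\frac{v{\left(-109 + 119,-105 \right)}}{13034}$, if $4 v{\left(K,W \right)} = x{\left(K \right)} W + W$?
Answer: $\frac{15}{1064} - \frac{15 \sqrt{7}}{7448} \approx 0.0087693$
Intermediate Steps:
$x{\left(R \right)} = -8 + \sqrt{7}$ ($x{\left(R \right)} = -8 + \sqrt{R - \left(-7 + R\right)} = -8 + \sqrt{7}$)
$v{\left(K,W \right)} = \frac{W}{4} + \frac{W \left(-8 + \sqrt{7}\right)}{4}$ ($v{\left(K,W \right)} = \frac{\left(-8 + \sqrt{7}\right) W + W}{4} = \frac{W \left(-8 + \sqrt{7}\right) + W}{4} = \frac{W + W \left(-8 + \sqrt{7}\right)}{4} = \frac{W}{4} + \frac{W \left(-8 + \sqrt{7}\right)}{4}$)
$\frac{v{\left(-109 + 119,-105 \right)}}{13034} = \frac{\frac{1}{4} \left(-105\right) \left(-7 + \sqrt{7}\right)}{13034} = \left(\frac{735}{4} - \frac{105 \sqrt{7}}{4}\right) \frac{1}{13034} = \frac{15}{1064} - \frac{15 \sqrt{7}}{7448}$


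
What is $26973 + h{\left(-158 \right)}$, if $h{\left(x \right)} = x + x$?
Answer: $26657$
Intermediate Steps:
$h{\left(x \right)} = 2 x$
$26973 + h{\left(-158 \right)} = 26973 + 2 \left(-158\right) = 26973 - 316 = 26657$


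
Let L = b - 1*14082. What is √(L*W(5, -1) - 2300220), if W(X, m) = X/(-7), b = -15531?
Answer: 5*I*√4466973/7 ≈ 1509.7*I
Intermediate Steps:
W(X, m) = -X/7 (W(X, m) = X*(-⅐) = -X/7)
L = -29613 (L = -15531 - 1*14082 = -15531 - 14082 = -29613)
√(L*W(5, -1) - 2300220) = √(-(-29613)*5/7 - 2300220) = √(-29613*(-5/7) - 2300220) = √(148065/7 - 2300220) = √(-15953475/7) = 5*I*√4466973/7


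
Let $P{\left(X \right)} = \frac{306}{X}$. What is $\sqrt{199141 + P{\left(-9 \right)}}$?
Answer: $3 \sqrt{22123} \approx 446.21$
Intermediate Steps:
$\sqrt{199141 + P{\left(-9 \right)}} = \sqrt{199141 + \frac{306}{-9}} = \sqrt{199141 + 306 \left(- \frac{1}{9}\right)} = \sqrt{199141 - 34} = \sqrt{199107} = 3 \sqrt{22123}$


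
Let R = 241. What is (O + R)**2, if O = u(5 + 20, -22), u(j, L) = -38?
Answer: 41209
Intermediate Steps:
O = -38
(O + R)**2 = (-38 + 241)**2 = 203**2 = 41209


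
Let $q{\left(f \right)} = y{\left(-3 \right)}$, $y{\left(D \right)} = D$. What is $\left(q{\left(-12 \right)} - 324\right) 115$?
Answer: $-37605$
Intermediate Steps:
$q{\left(f \right)} = -3$
$\left(q{\left(-12 \right)} - 324\right) 115 = \left(-3 - 324\right) 115 = \left(-327\right) 115 = -37605$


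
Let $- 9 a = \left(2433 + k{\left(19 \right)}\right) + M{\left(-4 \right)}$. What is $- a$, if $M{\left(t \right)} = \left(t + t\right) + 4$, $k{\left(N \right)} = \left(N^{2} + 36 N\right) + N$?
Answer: $\frac{3493}{9} \approx 388.11$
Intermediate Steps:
$k{\left(N \right)} = N^{2} + 37 N$
$M{\left(t \right)} = 4 + 2 t$ ($M{\left(t \right)} = 2 t + 4 = 4 + 2 t$)
$a = - \frac{3493}{9}$ ($a = - \frac{\left(2433 + 19 \left(37 + 19\right)\right) + \left(4 + 2 \left(-4\right)\right)}{9} = - \frac{\left(2433 + 19 \cdot 56\right) + \left(4 - 8\right)}{9} = - \frac{\left(2433 + 1064\right) - 4}{9} = - \frac{3497 - 4}{9} = \left(- \frac{1}{9}\right) 3493 = - \frac{3493}{9} \approx -388.11$)
$- a = \left(-1\right) \left(- \frac{3493}{9}\right) = \frac{3493}{9}$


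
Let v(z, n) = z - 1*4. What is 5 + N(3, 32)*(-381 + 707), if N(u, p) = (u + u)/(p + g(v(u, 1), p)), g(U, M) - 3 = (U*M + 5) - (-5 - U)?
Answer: 168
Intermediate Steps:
v(z, n) = -4 + z (v(z, n) = z - 4 = -4 + z)
g(U, M) = 13 + U + M*U (g(U, M) = 3 + ((U*M + 5) - (-5 - U)) = 3 + ((M*U + 5) + (5 + U)) = 3 + ((5 + M*U) + (5 + U)) = 3 + (10 + U + M*U) = 13 + U + M*U)
N(u, p) = 2*u/(9 + p + u + p*(-4 + u)) (N(u, p) = (u + u)/(p + (13 + (-4 + u) + p*(-4 + u))) = (2*u)/(p + (9 + u + p*(-4 + u))) = (2*u)/(9 + p + u + p*(-4 + u)) = 2*u/(9 + p + u + p*(-4 + u)))
5 + N(3, 32)*(-381 + 707) = 5 + (2*3/(9 + 32 + 3 + 32*(-4 + 3)))*(-381 + 707) = 5 + (2*3/(9 + 32 + 3 + 32*(-1)))*326 = 5 + (2*3/(9 + 32 + 3 - 32))*326 = 5 + (2*3/12)*326 = 5 + (2*3*(1/12))*326 = 5 + (½)*326 = 5 + 163 = 168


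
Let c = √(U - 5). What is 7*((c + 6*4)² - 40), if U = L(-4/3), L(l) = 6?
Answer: 4095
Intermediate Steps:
U = 6
c = 1 (c = √(6 - 5) = √1 = 1)
7*((c + 6*4)² - 40) = 7*((1 + 6*4)² - 40) = 7*((1 + 24)² - 40) = 7*(25² - 40) = 7*(625 - 40) = 7*585 = 4095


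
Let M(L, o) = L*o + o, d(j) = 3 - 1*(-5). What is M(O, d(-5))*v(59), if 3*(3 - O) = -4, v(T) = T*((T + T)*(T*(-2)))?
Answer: -105154048/3 ≈ -3.5051e+7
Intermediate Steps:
v(T) = -4*T³ (v(T) = T*((2*T)*(-2*T)) = T*(-4*T²) = -4*T³)
O = 13/3 (O = 3 - ⅓*(-4) = 3 + 4/3 = 13/3 ≈ 4.3333)
d(j) = 8 (d(j) = 3 + 5 = 8)
M(L, o) = o + L*o
M(O, d(-5))*v(59) = (8*(1 + 13/3))*(-4*59³) = (8*(16/3))*(-4*205379) = (128/3)*(-821516) = -105154048/3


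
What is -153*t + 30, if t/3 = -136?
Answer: 62454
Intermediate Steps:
t = -408 (t = 3*(-136) = -408)
-153*t + 30 = -153*(-408) + 30 = 62424 + 30 = 62454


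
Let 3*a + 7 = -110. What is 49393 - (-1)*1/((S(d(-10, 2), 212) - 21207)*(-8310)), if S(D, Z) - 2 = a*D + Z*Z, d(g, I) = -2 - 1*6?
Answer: 9871873167329/199863810 ≈ 49393.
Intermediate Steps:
d(g, I) = -8 (d(g, I) = -2 - 6 = -8)
a = -39 (a = -7/3 + (⅓)*(-110) = -7/3 - 110/3 = -39)
S(D, Z) = 2 + Z² - 39*D (S(D, Z) = 2 + (-39*D + Z*Z) = 2 + (-39*D + Z²) = 2 + (Z² - 39*D) = 2 + Z² - 39*D)
49393 - (-1)*1/((S(d(-10, 2), 212) - 21207)*(-8310)) = 49393 - (-1)*1/(((2 + 212² - 39*(-8)) - 21207)*(-8310)) = 49393 - (-1)*-1/8310/((2 + 44944 + 312) - 21207) = 49393 - (-1)*-1/8310/(45258 - 21207) = 49393 - (-1)*-1/8310/24051 = 49393 - (-1)*(1/24051)*(-1/8310) = 49393 - (-1)*(-1)/199863810 = 49393 - 1*1/199863810 = 49393 - 1/199863810 = 9871873167329/199863810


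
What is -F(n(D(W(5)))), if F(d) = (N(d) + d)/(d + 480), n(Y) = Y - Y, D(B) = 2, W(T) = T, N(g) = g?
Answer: 0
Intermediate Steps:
n(Y) = 0
F(d) = 2*d/(480 + d) (F(d) = (d + d)/(d + 480) = (2*d)/(480 + d) = 2*d/(480 + d))
-F(n(D(W(5)))) = -2*0/(480 + 0) = -2*0/480 = -1*0 = 0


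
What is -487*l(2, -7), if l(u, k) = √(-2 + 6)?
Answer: -974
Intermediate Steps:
l(u, k) = 2 (l(u, k) = √4 = 2)
-487*l(2, -7) = -487*2 = -974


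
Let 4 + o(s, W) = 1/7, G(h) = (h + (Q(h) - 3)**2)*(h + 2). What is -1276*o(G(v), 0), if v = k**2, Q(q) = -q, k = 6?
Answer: 34452/7 ≈ 4921.7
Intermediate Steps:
v = 36 (v = 6**2 = 36)
G(h) = (2 + h)*(h + (-3 - h)**2) (G(h) = (h + (-h - 3)**2)*(h + 2) = (h + (-3 - h)**2)*(2 + h) = (2 + h)*(h + (-3 - h)**2))
o(s, W) = -27/7 (o(s, W) = -4 + 1/7 = -27/7)
-1276*o(G(v), 0) = -1276*(-27/7) = 34452/7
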